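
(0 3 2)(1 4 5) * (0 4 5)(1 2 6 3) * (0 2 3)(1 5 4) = (0 5 3 6)(1 4 2)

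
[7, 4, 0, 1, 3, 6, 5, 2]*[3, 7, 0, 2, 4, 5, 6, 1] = [1, 4, 3, 7, 2, 6, 5, 0]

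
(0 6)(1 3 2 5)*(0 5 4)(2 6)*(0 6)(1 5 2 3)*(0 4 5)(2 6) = (0 3 4 2 5)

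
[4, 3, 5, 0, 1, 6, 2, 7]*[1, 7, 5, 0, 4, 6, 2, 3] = [4, 0, 6, 1, 7, 2, 5, 3]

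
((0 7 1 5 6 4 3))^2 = (0 1 6 3 7 5 4)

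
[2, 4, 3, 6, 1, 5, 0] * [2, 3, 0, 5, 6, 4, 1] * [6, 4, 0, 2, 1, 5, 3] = [6, 3, 5, 4, 2, 1, 0]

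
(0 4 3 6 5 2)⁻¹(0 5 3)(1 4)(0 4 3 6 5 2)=(1 3)(2 6 4)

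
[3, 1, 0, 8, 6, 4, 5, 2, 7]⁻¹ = [2, 1, 7, 0, 5, 6, 4, 8, 3]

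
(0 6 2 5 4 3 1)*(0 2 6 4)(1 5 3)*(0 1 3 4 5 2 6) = (0 5 1 6)(2 4 3)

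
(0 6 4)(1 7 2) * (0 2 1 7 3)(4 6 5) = (0 5 4 2 7 1 3)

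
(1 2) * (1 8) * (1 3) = (1 2 8 3)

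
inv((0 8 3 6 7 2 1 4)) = (0 4 1 2 7 6 3 8)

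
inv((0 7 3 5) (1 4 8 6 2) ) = (0 5 3 7) (1 2 6 8 4) 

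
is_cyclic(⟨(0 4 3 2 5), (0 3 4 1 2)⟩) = no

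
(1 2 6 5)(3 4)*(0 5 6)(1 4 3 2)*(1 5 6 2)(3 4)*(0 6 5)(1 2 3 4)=(0 5 4 2 6 3 1)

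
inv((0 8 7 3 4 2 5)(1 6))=(0 5 2 4 3 7 8)(1 6)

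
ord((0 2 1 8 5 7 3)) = 7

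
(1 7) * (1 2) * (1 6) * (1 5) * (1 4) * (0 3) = (0 3)(1 7 2 6 5 4)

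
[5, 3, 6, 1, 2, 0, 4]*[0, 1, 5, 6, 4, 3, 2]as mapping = [0→3, 1→6, 2→2, 3→1, 4→5, 5→0, 6→4]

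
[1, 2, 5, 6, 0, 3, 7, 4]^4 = [3, 6, 7, 0, 5, 4, 1, 2]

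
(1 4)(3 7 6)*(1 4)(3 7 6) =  (3 6 7)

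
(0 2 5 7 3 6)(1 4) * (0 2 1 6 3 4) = (0 1)(2 5 7 4 6)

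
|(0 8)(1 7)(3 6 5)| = 6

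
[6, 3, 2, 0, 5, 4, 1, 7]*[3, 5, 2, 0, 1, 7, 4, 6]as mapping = [0→4, 1→0, 2→2, 3→3, 4→7, 5→1, 6→5, 7→6]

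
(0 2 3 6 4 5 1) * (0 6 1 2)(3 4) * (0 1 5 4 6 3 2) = (0 1 3 5)(2 6)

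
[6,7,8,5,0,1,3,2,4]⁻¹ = [4,5,7,6,8,3,0,1,2]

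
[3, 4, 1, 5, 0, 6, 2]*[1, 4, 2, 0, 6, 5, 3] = [0, 6, 4, 5, 1, 3, 2]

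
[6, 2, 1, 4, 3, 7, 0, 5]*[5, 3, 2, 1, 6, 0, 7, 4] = [7, 2, 3, 6, 1, 4, 5, 0]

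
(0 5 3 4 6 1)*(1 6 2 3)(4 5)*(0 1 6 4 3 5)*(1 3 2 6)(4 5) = (0 2 4 6 5 1 3)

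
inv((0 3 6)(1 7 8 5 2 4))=(0 6 3)(1 4 2 5 8 7)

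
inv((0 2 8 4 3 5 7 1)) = (0 1 7 5 3 4 8 2)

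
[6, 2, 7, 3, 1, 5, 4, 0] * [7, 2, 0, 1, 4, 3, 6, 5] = [6, 0, 5, 1, 2, 3, 4, 7]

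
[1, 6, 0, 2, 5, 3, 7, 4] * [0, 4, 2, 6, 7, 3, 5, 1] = [4, 5, 0, 2, 3, 6, 1, 7]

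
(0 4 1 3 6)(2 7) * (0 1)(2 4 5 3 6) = (0 5 3 2 7 4)(1 6)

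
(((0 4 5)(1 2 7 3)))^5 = (0 5 4)(1 2 7 3)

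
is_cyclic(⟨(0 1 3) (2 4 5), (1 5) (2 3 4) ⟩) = no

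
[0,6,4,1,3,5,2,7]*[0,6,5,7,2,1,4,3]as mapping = [0→0,1→4,2→2,3→6,4→7,5→1,6→5,7→3]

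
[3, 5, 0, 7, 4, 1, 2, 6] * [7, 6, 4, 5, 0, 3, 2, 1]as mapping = [0→5, 1→3, 2→7, 3→1, 4→0, 5→6, 6→4, 7→2]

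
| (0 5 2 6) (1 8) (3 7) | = 4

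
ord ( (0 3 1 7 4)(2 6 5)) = 15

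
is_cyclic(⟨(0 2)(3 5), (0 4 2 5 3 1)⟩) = no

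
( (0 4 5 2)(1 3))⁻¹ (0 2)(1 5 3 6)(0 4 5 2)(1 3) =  (0 4)(1 6 3 2)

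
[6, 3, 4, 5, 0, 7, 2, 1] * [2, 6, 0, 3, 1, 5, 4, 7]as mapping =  [0→4, 1→3, 2→1, 3→5, 4→2, 5→7, 6→0, 7→6]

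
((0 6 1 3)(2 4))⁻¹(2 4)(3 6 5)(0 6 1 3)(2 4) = (0 1 5)(2 4)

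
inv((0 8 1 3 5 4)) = (0 4 5 3 1 8)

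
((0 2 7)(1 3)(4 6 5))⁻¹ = (0 7 2)(1 3)(4 5 6)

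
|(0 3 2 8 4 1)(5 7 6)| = 6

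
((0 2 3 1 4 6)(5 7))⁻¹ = (0 6 4 1 3 2)(5 7)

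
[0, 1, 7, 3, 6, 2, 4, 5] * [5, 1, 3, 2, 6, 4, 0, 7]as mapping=[0→5, 1→1, 2→7, 3→2, 4→0, 5→3, 6→6, 7→4]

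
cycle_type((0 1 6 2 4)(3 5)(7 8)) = 2^2.5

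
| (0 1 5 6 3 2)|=6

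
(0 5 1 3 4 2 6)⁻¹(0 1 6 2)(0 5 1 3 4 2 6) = (0 6 5 3)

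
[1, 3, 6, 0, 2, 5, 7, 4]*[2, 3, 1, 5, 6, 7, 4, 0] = [3, 5, 4, 2, 1, 7, 0, 6]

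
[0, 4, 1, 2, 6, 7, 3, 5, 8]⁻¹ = [0, 2, 3, 6, 1, 7, 4, 5, 8]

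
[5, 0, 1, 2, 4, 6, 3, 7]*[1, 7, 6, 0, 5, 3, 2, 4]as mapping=[0→3, 1→1, 2→7, 3→6, 4→5, 5→2, 6→0, 7→4]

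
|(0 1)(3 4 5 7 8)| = 10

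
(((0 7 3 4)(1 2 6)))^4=(1 2 6)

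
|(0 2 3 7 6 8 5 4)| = 8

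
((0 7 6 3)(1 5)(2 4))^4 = ()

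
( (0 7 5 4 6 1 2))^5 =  (0 1 4 7 2 6 5)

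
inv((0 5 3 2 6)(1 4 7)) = (0 6 2 3 5)(1 7 4)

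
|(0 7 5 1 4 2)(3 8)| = 6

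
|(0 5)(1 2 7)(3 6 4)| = 6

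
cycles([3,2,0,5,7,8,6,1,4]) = (0 3 5 8 4 7 1 2)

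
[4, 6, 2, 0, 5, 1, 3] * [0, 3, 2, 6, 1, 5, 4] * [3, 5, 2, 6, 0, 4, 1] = [5, 0, 2, 3, 4, 6, 1]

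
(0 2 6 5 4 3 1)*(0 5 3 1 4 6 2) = (1 5 6 3 4)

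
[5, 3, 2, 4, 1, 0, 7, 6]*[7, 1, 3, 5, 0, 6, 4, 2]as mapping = [0→6, 1→5, 2→3, 3→0, 4→1, 5→7, 6→2, 7→4]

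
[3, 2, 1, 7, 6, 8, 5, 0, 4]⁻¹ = [7, 2, 1, 0, 8, 6, 4, 3, 5]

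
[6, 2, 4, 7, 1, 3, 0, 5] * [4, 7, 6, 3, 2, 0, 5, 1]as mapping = [0→5, 1→6, 2→2, 3→1, 4→7, 5→3, 6→4, 7→0]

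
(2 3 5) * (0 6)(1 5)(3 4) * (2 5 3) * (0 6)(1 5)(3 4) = (1 4 2 3 5)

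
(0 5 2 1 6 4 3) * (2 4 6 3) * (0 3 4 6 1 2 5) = (1 4 5 6)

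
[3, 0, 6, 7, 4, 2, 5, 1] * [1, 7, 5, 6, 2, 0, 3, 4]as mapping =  [0→6, 1→1, 2→3, 3→4, 4→2, 5→5, 6→0, 7→7]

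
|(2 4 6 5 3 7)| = 6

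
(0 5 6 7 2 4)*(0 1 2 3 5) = (1 2 4)(3 5 6 7)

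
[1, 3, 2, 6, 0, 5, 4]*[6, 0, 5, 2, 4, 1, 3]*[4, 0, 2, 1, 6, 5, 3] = [4, 2, 5, 1, 3, 0, 6]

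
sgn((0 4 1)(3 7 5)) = 1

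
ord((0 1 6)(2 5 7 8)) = 12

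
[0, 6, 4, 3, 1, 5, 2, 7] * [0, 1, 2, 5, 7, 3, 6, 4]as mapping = [0→0, 1→6, 2→7, 3→5, 4→1, 5→3, 6→2, 7→4]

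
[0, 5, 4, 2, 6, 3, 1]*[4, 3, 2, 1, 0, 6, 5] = [4, 6, 0, 2, 5, 1, 3]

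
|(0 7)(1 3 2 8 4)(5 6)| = 10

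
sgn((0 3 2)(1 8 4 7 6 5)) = -1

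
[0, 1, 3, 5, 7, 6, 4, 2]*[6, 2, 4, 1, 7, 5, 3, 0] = [6, 2, 1, 5, 0, 3, 7, 4]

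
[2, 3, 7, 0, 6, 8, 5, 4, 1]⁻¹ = [3, 8, 0, 1, 7, 6, 4, 2, 5]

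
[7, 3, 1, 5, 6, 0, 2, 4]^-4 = [2, 7, 0, 4, 3, 6, 5, 1]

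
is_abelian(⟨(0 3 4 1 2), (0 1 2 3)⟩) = no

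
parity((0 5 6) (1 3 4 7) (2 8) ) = even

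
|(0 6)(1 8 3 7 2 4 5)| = 14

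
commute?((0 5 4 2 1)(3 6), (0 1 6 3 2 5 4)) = no:(0 5 4 2 1)(3 6) * (0 1 6 3 2 5 4) = (0 4 5)(2 6), (0 1 6 3 2 5 4) * (0 5 4 2 1)(3 6) = (1 3)(2 4 5)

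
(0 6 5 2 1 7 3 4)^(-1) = (0 4 3 7 1 2 5 6)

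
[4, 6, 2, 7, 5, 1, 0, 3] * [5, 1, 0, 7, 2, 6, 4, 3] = [2, 4, 0, 3, 6, 1, 5, 7]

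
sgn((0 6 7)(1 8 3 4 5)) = 1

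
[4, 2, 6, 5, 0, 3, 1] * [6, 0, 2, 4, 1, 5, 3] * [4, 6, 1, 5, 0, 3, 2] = [6, 1, 5, 3, 2, 0, 4]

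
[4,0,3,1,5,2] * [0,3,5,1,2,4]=[2,0,1,3,4,5]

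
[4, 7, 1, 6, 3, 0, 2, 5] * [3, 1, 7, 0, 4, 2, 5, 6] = [4, 6, 1, 5, 0, 3, 7, 2]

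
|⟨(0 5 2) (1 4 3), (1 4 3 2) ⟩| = 120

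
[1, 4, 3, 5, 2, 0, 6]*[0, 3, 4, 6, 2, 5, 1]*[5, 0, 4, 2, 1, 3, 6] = [2, 4, 6, 3, 1, 5, 0]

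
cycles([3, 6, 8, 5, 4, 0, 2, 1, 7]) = (0 3 5)(1 6 2 8 7)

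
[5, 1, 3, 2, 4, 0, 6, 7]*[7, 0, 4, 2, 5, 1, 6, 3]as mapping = [0→1, 1→0, 2→2, 3→4, 4→5, 5→7, 6→6, 7→3]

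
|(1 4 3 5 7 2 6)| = 7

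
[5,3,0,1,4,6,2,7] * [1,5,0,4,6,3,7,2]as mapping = [0→3,1→4,2→1,3→5,4→6,5→7,6→0,7→2]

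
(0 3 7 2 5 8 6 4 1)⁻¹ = (0 1 4 6 8 5 2 7 3)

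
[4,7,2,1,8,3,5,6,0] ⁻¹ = [8,3,2,5,0,6,7,1,4] 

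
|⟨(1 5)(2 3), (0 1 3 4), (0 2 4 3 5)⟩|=720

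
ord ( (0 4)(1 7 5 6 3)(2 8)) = 10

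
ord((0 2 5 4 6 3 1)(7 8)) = 14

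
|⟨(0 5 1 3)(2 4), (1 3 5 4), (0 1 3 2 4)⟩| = 720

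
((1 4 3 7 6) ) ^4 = (1 6 7 3 4) 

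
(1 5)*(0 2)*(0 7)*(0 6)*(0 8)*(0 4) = (0 2 7 6 8 4)(1 5)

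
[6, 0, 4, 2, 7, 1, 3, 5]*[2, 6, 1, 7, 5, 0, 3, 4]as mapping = [0→3, 1→2, 2→5, 3→1, 4→4, 5→6, 6→7, 7→0]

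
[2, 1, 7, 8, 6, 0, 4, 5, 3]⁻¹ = [5, 1, 0, 8, 6, 7, 4, 2, 3]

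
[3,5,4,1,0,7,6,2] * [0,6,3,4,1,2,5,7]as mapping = [0→4,1→2,2→1,3→6,4→0,5→7,6→5,7→3]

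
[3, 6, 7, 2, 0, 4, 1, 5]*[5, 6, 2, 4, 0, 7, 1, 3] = [4, 1, 3, 2, 5, 0, 6, 7]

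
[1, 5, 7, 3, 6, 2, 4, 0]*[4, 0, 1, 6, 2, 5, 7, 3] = [0, 5, 3, 6, 7, 1, 2, 4]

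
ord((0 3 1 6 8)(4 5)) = 10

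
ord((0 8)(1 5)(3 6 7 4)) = 4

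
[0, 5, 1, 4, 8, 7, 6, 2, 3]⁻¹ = [0, 2, 7, 8, 3, 1, 6, 5, 4]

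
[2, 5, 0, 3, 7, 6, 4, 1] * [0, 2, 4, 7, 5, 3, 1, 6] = [4, 3, 0, 7, 6, 1, 5, 2]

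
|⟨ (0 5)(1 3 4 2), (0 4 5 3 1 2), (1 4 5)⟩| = 720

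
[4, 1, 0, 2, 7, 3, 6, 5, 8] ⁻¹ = [2, 1, 3, 5, 0, 7, 6, 4, 8] 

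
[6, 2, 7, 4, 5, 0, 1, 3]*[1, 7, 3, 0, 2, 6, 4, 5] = [4, 3, 5, 2, 6, 1, 7, 0]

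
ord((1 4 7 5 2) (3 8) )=10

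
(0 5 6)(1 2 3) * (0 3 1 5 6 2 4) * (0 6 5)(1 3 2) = (0 5 1 4 6 2 3)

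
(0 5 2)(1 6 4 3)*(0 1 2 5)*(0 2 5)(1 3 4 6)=(0 2 3 5)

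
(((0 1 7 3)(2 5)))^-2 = (0 7)(1 3)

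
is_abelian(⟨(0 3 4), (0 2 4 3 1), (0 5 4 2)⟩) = no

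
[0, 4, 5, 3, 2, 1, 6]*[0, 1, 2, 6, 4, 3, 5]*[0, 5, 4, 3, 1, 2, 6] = [0, 1, 3, 6, 4, 5, 2]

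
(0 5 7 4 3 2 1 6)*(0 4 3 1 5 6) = (0 6 4 1)(2 5 7 3)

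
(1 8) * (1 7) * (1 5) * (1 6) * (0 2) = (0 2)(1 8 7 5 6)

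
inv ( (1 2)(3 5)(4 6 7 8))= (1 2)(3 5)(4 8 7 6)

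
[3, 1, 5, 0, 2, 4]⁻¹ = [3, 1, 4, 0, 5, 2]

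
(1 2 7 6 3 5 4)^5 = (1 5 6 2 4 3 7)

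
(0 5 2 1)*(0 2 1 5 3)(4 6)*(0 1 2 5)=(0 3 1 5 2)(4 6)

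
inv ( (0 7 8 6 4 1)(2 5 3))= (0 1 4 6 8 7)(2 3 5)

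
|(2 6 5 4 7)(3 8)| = 10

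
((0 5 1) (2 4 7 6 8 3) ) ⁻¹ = (0 1 5) (2 3 8 6 7 4) 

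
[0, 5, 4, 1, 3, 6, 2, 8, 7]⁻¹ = [0, 3, 6, 4, 2, 1, 5, 8, 7]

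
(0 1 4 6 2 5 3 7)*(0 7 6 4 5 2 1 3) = (0 3 6 1 5) 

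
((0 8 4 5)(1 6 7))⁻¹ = (0 5 4 8)(1 7 6)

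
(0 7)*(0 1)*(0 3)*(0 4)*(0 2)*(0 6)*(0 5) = (0 7 1 3 4 2 6 5)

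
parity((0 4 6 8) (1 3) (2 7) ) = odd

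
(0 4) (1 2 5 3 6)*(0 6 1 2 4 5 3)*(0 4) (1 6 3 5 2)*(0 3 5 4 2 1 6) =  (0 1 3) (2 4 5) 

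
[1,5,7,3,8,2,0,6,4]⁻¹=[6,0,5,3,8,1,7,2,4]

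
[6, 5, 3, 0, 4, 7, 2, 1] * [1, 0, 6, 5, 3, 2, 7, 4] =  [7, 2, 5, 1, 3, 4, 6, 0] 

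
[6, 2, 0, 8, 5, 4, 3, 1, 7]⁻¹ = [2, 7, 1, 6, 5, 4, 0, 8, 3]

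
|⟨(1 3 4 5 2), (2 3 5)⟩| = 60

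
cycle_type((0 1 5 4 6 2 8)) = 7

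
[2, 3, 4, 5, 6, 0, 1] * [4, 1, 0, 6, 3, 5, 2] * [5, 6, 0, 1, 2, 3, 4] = [5, 4, 1, 3, 0, 2, 6]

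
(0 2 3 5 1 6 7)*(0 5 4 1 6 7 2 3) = (0 3 4 1 7 5 6 2)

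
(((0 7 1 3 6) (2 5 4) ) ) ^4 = (0 6 3 1 7) (2 5 4) 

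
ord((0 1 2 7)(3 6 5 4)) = 4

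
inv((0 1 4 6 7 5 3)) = (0 3 5 7 6 4 1)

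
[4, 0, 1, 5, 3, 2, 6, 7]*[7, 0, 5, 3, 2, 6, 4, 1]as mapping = [0→2, 1→7, 2→0, 3→6, 4→3, 5→5, 6→4, 7→1]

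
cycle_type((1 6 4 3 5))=5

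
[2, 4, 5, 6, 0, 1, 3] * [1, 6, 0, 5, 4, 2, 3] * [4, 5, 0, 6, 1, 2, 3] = [4, 1, 0, 6, 5, 3, 2]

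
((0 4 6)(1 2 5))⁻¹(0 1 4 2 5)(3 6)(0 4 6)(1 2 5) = (0 3)(1 4 2 6 5)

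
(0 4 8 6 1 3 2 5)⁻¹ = (0 5 2 3 1 6 8 4)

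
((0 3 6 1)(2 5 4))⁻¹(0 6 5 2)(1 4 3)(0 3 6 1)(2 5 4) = (0 2 6)(1 4 5 3)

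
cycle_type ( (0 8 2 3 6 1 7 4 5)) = 9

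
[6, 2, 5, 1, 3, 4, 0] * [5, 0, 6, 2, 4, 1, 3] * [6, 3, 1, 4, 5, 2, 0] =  [4, 0, 3, 6, 1, 5, 2]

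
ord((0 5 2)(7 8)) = 6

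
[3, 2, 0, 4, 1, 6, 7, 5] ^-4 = [3, 2, 0, 4, 1, 7, 5, 6] 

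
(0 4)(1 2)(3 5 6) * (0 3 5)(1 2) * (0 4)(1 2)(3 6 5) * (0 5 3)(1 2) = (0 5 3 4 6)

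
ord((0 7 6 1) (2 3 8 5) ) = 4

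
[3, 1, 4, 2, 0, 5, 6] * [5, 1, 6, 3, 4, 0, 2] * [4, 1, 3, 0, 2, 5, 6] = [0, 1, 2, 6, 5, 4, 3]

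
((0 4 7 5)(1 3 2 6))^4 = ()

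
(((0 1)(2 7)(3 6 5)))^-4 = (3 5 6)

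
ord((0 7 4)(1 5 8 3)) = 12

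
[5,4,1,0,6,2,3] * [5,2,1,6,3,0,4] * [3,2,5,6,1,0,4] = [3,6,5,0,1,2,4]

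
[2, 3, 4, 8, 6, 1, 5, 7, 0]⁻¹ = [8, 5, 0, 1, 2, 6, 4, 7, 3]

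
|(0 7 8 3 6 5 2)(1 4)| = 14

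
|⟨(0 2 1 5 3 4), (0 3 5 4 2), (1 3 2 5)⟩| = 120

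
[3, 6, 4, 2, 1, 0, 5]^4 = [1, 3, 5, 6, 0, 4, 2]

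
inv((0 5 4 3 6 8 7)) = (0 7 8 6 3 4 5)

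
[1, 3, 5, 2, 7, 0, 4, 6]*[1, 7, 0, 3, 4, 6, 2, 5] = [7, 3, 6, 0, 5, 1, 4, 2]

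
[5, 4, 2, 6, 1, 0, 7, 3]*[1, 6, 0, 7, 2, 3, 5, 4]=[3, 2, 0, 5, 6, 1, 4, 7]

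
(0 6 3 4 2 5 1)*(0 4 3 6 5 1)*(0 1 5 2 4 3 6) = (0 2 5 1 3 6)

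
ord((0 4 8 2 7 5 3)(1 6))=14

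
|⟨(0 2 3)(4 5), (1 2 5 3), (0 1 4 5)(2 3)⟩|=720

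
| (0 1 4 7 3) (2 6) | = 10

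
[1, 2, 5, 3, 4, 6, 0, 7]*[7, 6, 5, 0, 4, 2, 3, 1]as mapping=[0→6, 1→5, 2→2, 3→0, 4→4, 5→3, 6→7, 7→1]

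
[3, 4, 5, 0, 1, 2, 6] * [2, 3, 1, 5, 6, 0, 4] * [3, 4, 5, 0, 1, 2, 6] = [2, 6, 3, 5, 0, 4, 1]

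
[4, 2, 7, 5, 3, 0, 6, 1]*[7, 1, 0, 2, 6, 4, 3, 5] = [6, 0, 5, 4, 2, 7, 3, 1]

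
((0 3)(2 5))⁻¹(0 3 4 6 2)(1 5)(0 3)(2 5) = (0 4 6 5 3)(1 2)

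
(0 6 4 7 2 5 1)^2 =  (0 4 2 1 6 7 5)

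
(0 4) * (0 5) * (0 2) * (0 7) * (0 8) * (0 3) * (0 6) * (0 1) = (0 4 5 2 7 8 3 6 1)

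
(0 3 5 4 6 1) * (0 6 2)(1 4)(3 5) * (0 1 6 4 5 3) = (0 3)(1 4 2)(5 6)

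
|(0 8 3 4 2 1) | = 6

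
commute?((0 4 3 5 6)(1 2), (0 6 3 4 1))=no:(0 4 3 5 6)(1 2)*(0 6 3 4 1)=(0 1 2)(3 5), (0 6 3 4 1)*(0 4 3 5 6)(1 2)=(1 4 2)(5 6)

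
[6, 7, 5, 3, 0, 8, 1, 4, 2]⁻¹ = [4, 6, 8, 3, 7, 2, 0, 1, 5]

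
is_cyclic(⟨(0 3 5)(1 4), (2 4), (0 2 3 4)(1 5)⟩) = no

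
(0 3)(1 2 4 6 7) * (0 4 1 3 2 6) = (0 2 1 6 7 3 4)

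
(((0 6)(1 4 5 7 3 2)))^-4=(1 5 3)(2 4 7)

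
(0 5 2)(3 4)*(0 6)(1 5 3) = (0 3 4 1 5 2 6)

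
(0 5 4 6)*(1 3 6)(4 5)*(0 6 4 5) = (0 5)(1 3 4)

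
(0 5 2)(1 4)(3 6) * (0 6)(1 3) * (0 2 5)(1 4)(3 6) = (2 3)(4 6)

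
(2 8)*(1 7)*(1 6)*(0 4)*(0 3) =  (0 4 3)(1 7 6)(2 8)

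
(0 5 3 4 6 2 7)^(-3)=(0 6 5 2 3 7 4)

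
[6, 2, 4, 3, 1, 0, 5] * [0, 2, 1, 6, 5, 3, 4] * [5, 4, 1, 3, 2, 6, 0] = [2, 4, 6, 0, 1, 5, 3]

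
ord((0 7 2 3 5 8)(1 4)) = 6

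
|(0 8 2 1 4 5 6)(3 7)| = 14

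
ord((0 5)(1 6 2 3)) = 4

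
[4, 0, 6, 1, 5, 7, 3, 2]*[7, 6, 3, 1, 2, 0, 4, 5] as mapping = [0→2, 1→7, 2→4, 3→6, 4→0, 5→5, 6→1, 7→3] 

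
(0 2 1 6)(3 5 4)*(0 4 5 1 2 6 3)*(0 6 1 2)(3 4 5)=(0 1 4 6 5 3 2)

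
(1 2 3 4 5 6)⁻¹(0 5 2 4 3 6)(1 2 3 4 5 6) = (0 6 3 5 4 1)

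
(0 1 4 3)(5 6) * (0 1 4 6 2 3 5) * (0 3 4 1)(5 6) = (0 1 5 2 4 6 3)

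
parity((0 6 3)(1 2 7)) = even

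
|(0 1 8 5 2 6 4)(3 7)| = 14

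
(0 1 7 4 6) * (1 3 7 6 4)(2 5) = (0 3 7 1 6)(2 5)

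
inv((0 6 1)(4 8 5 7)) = (0 1 6)(4 7 5 8)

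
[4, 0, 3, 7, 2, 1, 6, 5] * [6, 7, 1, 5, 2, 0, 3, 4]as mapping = [0→2, 1→6, 2→5, 3→4, 4→1, 5→7, 6→3, 7→0]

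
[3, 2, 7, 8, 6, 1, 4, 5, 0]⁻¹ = [8, 5, 1, 0, 6, 7, 4, 2, 3]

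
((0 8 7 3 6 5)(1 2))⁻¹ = (0 5 6 3 7 8)(1 2)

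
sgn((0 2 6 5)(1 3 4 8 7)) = -1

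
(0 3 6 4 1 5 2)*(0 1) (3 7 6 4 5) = (0 7 6 5 2 1 3 4) 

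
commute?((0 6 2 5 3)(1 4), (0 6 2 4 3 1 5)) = no:(0 6 2 5 3)(1 4)*(0 6 2 4 3 1 5) = (0 2)(1 3 6 4 5), (0 6 2 4 3 1 5)*(0 6 2 5 3)(1 4) = (0 2 1 3 4)(5 6)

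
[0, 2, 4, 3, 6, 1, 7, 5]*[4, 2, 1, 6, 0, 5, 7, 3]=[4, 1, 0, 6, 7, 2, 3, 5]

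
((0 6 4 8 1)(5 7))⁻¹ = (0 1 8 4 6)(5 7)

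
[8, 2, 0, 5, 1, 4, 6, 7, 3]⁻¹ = [2, 4, 1, 8, 5, 3, 6, 7, 0]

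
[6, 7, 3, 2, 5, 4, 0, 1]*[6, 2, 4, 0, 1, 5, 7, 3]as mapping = [0→7, 1→3, 2→0, 3→4, 4→5, 5→1, 6→6, 7→2]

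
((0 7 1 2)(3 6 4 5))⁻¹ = (0 2 1 7)(3 5 4 6)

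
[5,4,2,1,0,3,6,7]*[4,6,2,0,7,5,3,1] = [5,7,2,6,4,0,3,1]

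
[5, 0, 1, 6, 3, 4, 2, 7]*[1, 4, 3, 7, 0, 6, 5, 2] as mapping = [0→6, 1→1, 2→4, 3→5, 4→7, 5→0, 6→3, 7→2] 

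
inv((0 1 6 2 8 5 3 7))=(0 7 3 5 8 2 6 1)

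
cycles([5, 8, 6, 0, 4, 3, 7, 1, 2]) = (0 5 3) (1 8 2 6 7) 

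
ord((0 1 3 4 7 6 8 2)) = 8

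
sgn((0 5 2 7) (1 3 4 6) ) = 1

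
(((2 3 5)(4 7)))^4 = (2 3 5)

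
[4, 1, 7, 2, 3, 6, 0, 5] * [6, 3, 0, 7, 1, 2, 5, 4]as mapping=[0→1, 1→3, 2→4, 3→0, 4→7, 5→5, 6→6, 7→2]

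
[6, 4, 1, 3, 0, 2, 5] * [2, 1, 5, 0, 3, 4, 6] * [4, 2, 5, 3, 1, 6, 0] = [0, 3, 2, 4, 5, 6, 1] 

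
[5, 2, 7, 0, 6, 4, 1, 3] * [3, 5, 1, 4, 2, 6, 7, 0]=[6, 1, 0, 3, 7, 2, 5, 4]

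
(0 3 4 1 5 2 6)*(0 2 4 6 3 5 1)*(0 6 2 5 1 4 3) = (0 1 4 6 5 3 2)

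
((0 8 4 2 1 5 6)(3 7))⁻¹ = (0 6 5 1 2 4 8)(3 7)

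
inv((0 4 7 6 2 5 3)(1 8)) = (0 3 5 2 6 7 4)(1 8)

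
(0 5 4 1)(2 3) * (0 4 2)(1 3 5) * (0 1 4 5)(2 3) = (0 4 2)(1 5 3)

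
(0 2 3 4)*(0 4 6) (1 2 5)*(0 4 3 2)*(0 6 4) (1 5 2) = (0 2 1 6) (3 4) 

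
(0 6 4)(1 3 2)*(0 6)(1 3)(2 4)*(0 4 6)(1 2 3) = (0 4)(1 2)(3 6)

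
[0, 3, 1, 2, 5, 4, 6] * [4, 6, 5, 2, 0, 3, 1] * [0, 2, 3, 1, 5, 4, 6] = [5, 3, 6, 4, 1, 0, 2]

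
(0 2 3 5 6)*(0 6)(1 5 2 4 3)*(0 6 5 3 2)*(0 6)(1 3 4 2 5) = (0 2 3 6 1 4 5)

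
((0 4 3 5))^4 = ()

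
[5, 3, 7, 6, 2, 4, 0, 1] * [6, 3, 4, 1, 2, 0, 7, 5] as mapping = [0→0, 1→1, 2→5, 3→7, 4→4, 5→2, 6→6, 7→3] 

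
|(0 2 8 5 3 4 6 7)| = 8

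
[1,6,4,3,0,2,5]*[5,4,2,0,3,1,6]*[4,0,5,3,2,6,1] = [2,1,3,4,6,5,0]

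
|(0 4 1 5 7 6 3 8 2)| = 9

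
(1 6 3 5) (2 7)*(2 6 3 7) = (1 3 5) (6 7) 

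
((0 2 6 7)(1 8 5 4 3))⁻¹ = (0 7 6 2)(1 3 4 5 8)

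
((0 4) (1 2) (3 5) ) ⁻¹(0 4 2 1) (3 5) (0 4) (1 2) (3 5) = (0 1 2 4) (3 5) 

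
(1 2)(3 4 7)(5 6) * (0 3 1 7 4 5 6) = (0 3 5)(1 2 7)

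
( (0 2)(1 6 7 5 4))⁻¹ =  (0 2)(1 4 5 7 6)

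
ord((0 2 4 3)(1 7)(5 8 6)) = 12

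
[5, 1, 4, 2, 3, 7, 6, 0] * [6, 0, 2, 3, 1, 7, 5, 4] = [7, 0, 1, 2, 3, 4, 5, 6]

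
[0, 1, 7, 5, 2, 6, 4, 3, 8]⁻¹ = [0, 1, 4, 7, 6, 3, 5, 2, 8]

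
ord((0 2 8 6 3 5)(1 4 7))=6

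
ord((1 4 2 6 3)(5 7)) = 10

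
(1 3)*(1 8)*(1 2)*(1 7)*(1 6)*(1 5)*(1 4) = (1 3 8 2 7 6 5 4)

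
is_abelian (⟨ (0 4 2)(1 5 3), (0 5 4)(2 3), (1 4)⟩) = no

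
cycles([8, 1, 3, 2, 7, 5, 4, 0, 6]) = (0 8 6 4 7)(2 3)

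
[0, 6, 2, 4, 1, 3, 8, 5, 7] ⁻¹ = [0, 4, 2, 5, 3, 7, 1, 8, 6] 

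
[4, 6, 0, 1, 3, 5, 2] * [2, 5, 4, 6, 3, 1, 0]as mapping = [0→3, 1→0, 2→2, 3→5, 4→6, 5→1, 6→4]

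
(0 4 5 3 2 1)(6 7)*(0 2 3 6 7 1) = (0 4 5 6 1 2)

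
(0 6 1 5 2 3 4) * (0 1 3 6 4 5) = (0 4 1)(2 6 3 5)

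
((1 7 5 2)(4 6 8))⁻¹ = (1 2 5 7)(4 8 6)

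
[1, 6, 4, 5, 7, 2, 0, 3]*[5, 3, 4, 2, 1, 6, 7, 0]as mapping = [0→3, 1→7, 2→1, 3→6, 4→0, 5→4, 6→5, 7→2]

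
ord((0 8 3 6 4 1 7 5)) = 8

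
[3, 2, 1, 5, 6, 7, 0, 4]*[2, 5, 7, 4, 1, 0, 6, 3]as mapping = [0→4, 1→7, 2→5, 3→0, 4→6, 5→3, 6→2, 7→1]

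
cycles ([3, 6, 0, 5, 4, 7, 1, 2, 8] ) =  (0 3 5 7 2) (1 6) 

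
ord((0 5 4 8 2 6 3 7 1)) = 9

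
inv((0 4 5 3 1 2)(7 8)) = (0 2 1 3 5 4)(7 8)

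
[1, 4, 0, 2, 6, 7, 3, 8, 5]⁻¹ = [2, 0, 3, 6, 1, 8, 4, 5, 7]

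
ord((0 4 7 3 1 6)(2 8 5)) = 6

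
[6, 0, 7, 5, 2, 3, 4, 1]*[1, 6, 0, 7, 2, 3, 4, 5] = [4, 1, 5, 3, 0, 7, 2, 6]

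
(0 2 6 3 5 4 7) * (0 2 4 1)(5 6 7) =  (0 4 5 1)(2 7)(3 6)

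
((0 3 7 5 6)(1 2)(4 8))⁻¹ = (0 6 5 7 3)(1 2)(4 8)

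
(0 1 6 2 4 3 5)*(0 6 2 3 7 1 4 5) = (0 4 7 1 2 5 6 3)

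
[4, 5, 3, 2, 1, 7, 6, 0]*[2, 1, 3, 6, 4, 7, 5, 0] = [4, 7, 6, 3, 1, 0, 5, 2]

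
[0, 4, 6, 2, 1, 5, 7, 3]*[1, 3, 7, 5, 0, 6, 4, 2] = [1, 0, 4, 7, 3, 6, 2, 5]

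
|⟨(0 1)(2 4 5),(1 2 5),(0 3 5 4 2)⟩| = 720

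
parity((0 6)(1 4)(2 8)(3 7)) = even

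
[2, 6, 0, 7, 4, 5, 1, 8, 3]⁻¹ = [2, 6, 0, 8, 4, 5, 1, 3, 7]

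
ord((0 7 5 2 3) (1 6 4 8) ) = 20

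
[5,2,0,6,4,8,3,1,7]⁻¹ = [2,7,1,6,4,0,3,8,5]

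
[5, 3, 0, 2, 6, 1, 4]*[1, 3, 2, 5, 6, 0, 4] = [0, 5, 1, 2, 4, 3, 6]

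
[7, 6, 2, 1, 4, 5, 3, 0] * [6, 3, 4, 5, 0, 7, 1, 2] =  [2, 1, 4, 3, 0, 7, 5, 6]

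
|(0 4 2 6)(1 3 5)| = 12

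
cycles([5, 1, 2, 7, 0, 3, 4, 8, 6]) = (0 5 3 7 8 6 4)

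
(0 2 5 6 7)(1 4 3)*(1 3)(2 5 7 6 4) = (0 5 4 1 2 7)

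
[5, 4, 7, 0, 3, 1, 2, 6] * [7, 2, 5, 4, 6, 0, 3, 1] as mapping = [0→0, 1→6, 2→1, 3→7, 4→4, 5→2, 6→5, 7→3] 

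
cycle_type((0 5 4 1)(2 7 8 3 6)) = 4.5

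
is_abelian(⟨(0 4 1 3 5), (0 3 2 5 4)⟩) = no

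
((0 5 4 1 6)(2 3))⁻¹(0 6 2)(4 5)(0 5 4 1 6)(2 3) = (0 3 5)(1 4)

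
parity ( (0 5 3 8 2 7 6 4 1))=even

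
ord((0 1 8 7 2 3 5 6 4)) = 9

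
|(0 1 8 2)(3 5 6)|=12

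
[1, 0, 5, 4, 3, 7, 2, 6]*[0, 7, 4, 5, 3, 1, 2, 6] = [7, 0, 1, 3, 5, 6, 4, 2]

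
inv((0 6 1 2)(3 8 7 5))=(0 2 1 6)(3 5 7 8)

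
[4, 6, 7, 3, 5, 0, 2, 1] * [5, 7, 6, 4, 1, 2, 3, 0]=[1, 3, 0, 4, 2, 5, 6, 7]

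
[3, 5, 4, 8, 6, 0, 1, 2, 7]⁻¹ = [5, 6, 7, 0, 2, 1, 4, 8, 3]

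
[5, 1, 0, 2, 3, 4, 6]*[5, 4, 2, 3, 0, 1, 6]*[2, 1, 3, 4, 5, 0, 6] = [1, 5, 0, 3, 4, 2, 6]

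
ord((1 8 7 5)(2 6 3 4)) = 4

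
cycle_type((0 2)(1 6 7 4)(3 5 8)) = 2.3.4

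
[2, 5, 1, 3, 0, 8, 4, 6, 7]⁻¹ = [4, 2, 0, 3, 6, 1, 7, 8, 5]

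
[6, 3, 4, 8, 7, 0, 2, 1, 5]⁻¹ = [5, 7, 6, 1, 2, 8, 0, 4, 3]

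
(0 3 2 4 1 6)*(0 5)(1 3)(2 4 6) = (0 1 2 6 5)(3 4)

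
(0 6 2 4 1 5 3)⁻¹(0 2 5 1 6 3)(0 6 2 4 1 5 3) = (0 6 4 3 5 2)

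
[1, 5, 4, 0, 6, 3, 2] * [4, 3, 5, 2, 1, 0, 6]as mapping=[0→3, 1→0, 2→1, 3→4, 4→6, 5→2, 6→5]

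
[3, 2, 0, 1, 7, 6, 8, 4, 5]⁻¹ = [2, 3, 1, 0, 7, 8, 5, 4, 6]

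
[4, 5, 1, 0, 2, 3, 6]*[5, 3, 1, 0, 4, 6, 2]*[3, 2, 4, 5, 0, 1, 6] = [0, 6, 5, 1, 2, 3, 4]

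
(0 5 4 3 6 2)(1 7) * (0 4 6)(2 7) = (0 5 6 7 1 2 4 3)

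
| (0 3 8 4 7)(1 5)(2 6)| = 10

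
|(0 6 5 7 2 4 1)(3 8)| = 14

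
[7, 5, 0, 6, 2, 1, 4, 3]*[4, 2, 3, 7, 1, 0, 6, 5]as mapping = [0→5, 1→0, 2→4, 3→6, 4→3, 5→2, 6→1, 7→7]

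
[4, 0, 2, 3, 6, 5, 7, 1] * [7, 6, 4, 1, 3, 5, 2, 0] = [3, 7, 4, 1, 2, 5, 0, 6]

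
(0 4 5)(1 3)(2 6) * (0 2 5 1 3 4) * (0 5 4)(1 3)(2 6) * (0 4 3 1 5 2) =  (0 2)(1 4)(3 5 6)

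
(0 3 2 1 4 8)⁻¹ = (0 8 4 1 2 3)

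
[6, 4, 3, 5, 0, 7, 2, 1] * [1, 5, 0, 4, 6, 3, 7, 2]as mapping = [0→7, 1→6, 2→4, 3→3, 4→1, 5→2, 6→0, 7→5]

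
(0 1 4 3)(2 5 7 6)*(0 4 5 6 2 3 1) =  (1 5 7 2 6 3 4)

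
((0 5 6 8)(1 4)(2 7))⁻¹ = (0 8 6 5)(1 4)(2 7)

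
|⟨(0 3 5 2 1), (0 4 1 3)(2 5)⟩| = 360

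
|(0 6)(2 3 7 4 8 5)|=6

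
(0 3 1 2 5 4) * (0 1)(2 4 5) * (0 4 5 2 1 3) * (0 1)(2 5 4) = (0 1 4 3 2)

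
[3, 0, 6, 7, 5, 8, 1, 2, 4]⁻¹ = [1, 6, 7, 0, 8, 4, 2, 3, 5]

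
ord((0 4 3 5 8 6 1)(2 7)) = 14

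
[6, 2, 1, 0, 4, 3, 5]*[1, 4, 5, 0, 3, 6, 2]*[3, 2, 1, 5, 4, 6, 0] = [1, 6, 4, 2, 5, 3, 0]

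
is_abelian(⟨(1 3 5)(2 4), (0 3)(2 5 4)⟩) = no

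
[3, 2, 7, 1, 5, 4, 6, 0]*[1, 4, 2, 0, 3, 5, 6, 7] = [0, 2, 7, 4, 5, 3, 6, 1]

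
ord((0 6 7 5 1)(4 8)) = 10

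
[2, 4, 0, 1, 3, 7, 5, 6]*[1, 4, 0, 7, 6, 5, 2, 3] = [0, 6, 1, 4, 7, 3, 5, 2]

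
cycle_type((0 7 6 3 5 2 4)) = 7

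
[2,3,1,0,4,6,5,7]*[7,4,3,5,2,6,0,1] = [3,5,4,7,2,0,6,1]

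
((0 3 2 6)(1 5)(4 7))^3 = (0 6 2 3)(1 5)(4 7)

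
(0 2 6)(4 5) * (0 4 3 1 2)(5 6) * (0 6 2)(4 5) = (0 6 5 3 1)(2 4)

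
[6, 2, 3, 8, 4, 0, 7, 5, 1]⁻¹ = [5, 8, 1, 2, 4, 7, 0, 6, 3]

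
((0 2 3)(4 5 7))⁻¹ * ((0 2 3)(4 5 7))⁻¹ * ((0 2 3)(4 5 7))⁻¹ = ()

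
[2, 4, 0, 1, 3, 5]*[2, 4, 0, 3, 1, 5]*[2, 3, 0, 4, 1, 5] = [2, 3, 0, 1, 4, 5]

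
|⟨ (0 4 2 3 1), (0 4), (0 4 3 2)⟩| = 120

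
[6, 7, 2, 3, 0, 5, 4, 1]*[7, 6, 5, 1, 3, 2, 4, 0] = [4, 0, 5, 1, 7, 2, 3, 6]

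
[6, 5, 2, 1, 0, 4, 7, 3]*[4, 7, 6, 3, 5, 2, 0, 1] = [0, 2, 6, 7, 4, 5, 1, 3]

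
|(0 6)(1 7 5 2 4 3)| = 6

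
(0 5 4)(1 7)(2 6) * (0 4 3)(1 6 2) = (0 5 3)(1 7 6)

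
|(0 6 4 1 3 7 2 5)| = 8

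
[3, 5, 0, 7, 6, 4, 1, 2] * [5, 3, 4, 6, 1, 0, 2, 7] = [6, 0, 5, 7, 2, 1, 3, 4]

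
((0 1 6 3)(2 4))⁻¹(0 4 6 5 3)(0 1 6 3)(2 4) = (0 1 2 3 5)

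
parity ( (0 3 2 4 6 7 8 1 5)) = even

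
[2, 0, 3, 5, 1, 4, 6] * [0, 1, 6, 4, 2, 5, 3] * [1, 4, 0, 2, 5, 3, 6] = [6, 1, 5, 3, 4, 0, 2]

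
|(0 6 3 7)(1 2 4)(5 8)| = 12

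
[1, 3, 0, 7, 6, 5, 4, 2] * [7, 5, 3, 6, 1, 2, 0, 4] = [5, 6, 7, 4, 0, 2, 1, 3]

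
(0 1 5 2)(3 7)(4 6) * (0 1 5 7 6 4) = (0 5 2 1 7 3 6)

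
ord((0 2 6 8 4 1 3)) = 7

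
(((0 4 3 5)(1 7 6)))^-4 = (1 6 7)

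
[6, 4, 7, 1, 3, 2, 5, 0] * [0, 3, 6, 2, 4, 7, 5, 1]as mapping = [0→5, 1→4, 2→1, 3→3, 4→2, 5→6, 6→7, 7→0]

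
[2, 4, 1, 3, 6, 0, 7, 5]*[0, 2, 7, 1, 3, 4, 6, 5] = [7, 3, 2, 1, 6, 0, 5, 4]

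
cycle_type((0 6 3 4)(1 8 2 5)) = 4^2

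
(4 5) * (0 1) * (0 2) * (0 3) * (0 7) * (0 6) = (0 1 2 3 7 6)(4 5)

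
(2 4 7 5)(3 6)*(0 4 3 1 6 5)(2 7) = (0 4 2 3 5 7)(1 6)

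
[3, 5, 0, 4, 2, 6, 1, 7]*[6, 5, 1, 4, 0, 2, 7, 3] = [4, 2, 6, 0, 1, 7, 5, 3]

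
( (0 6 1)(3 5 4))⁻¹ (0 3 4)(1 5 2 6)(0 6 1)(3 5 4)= (0 4 2 1)(3 6 5)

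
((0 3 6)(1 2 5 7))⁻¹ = (0 6 3)(1 7 5 2)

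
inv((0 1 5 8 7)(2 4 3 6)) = (0 7 8 5 1)(2 6 3 4)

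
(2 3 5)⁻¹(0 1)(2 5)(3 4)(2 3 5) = (0 1)(2 3)(4 5)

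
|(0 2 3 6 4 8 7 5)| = 8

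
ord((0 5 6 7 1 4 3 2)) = 8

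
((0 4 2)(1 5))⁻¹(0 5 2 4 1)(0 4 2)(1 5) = (0 2 5 4 1)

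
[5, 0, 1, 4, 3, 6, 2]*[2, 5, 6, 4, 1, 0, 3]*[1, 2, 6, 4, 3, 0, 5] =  [1, 6, 0, 2, 3, 4, 5]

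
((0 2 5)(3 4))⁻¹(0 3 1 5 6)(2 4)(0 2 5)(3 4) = (0 6 2 4 1)(3 5)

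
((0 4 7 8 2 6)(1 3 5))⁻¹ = (0 6 2 8 7 4)(1 5 3)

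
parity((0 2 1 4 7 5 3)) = even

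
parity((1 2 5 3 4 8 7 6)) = odd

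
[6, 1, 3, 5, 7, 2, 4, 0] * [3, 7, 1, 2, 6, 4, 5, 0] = [5, 7, 2, 4, 0, 1, 6, 3] 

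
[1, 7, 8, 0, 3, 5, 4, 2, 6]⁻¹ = [3, 0, 7, 4, 6, 5, 8, 1, 2]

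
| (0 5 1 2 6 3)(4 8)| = 6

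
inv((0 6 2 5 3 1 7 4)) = (0 4 7 1 3 5 2 6)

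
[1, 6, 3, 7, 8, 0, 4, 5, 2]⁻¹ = [5, 0, 8, 2, 6, 7, 1, 3, 4]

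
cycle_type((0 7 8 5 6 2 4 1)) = 8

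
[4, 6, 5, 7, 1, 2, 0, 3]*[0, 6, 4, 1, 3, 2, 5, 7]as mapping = [0→3, 1→5, 2→2, 3→7, 4→6, 5→4, 6→0, 7→1]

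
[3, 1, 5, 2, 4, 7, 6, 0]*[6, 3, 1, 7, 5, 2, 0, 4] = [7, 3, 2, 1, 5, 4, 0, 6]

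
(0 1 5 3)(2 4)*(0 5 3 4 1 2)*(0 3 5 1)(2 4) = (0 4 3 1 5 2)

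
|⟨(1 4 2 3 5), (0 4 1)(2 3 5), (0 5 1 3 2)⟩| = 360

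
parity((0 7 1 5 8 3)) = odd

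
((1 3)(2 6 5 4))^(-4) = ()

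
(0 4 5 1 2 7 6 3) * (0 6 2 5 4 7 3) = (0 7 2 3 6)(1 5)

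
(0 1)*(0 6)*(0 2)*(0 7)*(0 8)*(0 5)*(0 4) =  (0 1 6 2 7 8 5 4) 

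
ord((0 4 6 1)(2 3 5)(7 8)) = 12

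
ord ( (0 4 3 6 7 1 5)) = 7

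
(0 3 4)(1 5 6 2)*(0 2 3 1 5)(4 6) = (0 1)(2 5 4)(3 6)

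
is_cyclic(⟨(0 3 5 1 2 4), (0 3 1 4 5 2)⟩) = no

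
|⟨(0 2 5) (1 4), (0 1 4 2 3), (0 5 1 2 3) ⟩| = 720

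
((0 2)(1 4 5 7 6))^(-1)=(0 2)(1 6 7 5 4)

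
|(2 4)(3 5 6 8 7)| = 10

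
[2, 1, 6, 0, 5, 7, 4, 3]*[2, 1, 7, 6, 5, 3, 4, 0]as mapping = [0→7, 1→1, 2→4, 3→2, 4→3, 5→0, 6→5, 7→6]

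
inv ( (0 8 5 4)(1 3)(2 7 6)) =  (0 4 5 8)(1 3)(2 6 7)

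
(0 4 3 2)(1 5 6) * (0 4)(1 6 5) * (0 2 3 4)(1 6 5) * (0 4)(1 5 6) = (0 2 4)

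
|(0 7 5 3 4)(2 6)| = 10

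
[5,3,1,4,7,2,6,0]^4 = [3,0,7,5,2,4,6,1]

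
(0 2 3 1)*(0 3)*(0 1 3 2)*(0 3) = (0 3)(1 2)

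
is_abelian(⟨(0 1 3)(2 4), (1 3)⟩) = no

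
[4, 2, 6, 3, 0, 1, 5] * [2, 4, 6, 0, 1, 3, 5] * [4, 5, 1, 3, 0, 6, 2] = [5, 2, 6, 4, 1, 0, 3]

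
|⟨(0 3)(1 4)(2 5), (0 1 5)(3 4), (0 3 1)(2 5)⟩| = 720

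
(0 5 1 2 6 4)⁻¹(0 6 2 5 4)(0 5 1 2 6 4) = (0 5 4 6 1)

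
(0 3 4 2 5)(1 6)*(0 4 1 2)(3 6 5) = (0 6 2 3 1 5 4)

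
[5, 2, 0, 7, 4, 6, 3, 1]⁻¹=[2, 7, 1, 6, 4, 0, 5, 3]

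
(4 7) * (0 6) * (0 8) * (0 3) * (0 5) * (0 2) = (0 6 8 3 5 2)(4 7)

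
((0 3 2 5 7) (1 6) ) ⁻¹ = (0 7 5 2 3) (1 6) 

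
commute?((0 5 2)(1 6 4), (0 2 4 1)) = no:(0 5 2)(1 6 4)*(0 2 4 1) = (0 5 4)(1 6), (0 2 4 1)*(0 5 2)(1 6 4) = (1 5 2)(4 6)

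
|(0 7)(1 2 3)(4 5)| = 6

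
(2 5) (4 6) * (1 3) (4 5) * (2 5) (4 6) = (1 3) (2 6) 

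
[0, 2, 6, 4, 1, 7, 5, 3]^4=[0, 7, 3, 6, 5, 1, 4, 2]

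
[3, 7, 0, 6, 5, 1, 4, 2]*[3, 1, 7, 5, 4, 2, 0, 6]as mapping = [0→5, 1→6, 2→3, 3→0, 4→2, 5→1, 6→4, 7→7]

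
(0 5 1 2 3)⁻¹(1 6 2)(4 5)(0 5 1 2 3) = (1 4)(2 6 3)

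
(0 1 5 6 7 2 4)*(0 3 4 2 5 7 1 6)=(0 6 1 7 5)(3 4)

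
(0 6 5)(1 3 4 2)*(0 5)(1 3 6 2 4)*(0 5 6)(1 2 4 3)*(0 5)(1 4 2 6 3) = (0 2 4 1 5 3 6)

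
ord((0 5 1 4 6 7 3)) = 7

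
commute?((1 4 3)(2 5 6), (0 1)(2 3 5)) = no:(1 4 3)(2 5 6) * (0 1)(2 3 5) = (0 1 4 5 6 3), (0 1)(2 3 5) * (1 4 3)(2 5 6) = (0 4 3 6 2 1)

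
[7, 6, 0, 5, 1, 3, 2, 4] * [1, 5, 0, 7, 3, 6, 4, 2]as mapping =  [0→2, 1→4, 2→1, 3→6, 4→5, 5→7, 6→0, 7→3]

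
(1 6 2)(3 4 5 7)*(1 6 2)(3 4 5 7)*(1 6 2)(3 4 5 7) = (3 7 5 4)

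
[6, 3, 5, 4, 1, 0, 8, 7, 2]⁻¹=[5, 4, 8, 1, 3, 2, 0, 7, 6]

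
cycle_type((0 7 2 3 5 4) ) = 6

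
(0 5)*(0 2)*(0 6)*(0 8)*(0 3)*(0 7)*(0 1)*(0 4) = (0 5 2 6 8 3 7 1 4)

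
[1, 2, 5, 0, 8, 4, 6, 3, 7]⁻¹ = [3, 0, 1, 7, 5, 2, 6, 8, 4]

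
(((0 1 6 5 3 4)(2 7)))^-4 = (0 6 3)(1 5 4)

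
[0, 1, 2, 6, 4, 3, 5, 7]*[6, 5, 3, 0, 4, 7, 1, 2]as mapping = [0→6, 1→5, 2→3, 3→1, 4→4, 5→0, 6→7, 7→2]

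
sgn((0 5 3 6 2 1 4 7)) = -1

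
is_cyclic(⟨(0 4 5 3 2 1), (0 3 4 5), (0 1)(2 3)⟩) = no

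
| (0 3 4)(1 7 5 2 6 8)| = 6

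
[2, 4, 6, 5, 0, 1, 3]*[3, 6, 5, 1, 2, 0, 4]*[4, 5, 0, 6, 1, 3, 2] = [3, 0, 1, 4, 6, 2, 5]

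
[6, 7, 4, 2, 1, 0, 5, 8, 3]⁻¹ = [5, 4, 3, 8, 2, 6, 0, 1, 7]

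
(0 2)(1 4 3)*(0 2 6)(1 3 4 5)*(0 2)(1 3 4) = (0 6 2)(1 5 3 4)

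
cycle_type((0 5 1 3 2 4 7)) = 7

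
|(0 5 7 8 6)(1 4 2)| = 15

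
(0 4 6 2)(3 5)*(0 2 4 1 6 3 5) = (0 1 6 4 3)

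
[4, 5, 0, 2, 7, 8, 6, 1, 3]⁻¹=[2, 7, 3, 8, 0, 1, 6, 4, 5]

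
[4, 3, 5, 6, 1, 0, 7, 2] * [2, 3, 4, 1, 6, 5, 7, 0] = [6, 1, 5, 7, 3, 2, 0, 4]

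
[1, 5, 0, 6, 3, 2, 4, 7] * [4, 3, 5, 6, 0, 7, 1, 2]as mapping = [0→3, 1→7, 2→4, 3→1, 4→6, 5→5, 6→0, 7→2]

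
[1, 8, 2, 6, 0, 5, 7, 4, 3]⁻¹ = [4, 0, 2, 8, 7, 5, 3, 6, 1]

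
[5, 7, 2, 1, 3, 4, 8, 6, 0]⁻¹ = [8, 3, 2, 4, 5, 0, 7, 1, 6]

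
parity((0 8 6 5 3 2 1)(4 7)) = odd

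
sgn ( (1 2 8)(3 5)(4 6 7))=-1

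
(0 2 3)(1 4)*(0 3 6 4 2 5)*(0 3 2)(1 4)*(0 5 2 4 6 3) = (0 2 3 4 6 1 5)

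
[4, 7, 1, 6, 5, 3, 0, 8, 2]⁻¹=[6, 2, 8, 5, 0, 4, 3, 1, 7]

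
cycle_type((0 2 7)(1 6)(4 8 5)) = 2.3^2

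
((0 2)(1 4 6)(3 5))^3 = (0 2)(3 5)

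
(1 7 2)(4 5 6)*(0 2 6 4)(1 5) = (0 2 5 4 1 7 6)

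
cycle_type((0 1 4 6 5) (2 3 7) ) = 3.5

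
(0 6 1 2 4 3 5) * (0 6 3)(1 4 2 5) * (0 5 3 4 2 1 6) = (0 4 5)(1 3 6 2)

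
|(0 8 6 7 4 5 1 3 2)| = 9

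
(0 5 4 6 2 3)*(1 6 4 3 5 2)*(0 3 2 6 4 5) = (0 6 1 4 5 2)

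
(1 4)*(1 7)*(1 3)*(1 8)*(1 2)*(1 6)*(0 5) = (0 5)(1 4 7 3 8 2 6)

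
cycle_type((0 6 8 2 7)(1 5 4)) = 3.5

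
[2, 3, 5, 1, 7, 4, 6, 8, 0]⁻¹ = [8, 3, 0, 1, 5, 2, 6, 4, 7]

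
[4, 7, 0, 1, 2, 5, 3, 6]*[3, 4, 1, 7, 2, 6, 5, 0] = [2, 0, 3, 4, 1, 6, 7, 5]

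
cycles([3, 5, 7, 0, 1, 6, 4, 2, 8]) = (0 3)(1 5 6 4)(2 7)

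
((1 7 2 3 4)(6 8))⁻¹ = (1 4 3 2 7)(6 8)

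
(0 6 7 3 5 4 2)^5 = (0 4 3 6 2 5 7)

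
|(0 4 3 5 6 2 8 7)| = 8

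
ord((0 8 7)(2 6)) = 6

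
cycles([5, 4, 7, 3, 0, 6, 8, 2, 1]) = (0 5 6 8 1 4)(2 7)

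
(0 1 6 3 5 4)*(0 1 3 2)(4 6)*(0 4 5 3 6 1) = (0 6 2 4)(1 5)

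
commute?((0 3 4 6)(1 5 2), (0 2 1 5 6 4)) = no:(0 3 4 6)(1 5 2) * (0 2 1 5 6 4) = (0 3)(1 6 2 5), (0 2 1 5 6 4) * (0 3 4 6)(1 5 2) = (0 1 2 5)(3 4)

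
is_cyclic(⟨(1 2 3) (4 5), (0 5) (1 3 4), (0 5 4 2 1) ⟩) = no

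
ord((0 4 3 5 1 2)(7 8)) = 6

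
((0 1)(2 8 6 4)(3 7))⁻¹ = (0 1)(2 4 6 8)(3 7)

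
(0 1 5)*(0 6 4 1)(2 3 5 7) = (1 7 2 3 5 6 4)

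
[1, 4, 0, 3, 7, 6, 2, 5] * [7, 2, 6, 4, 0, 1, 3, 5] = [2, 0, 7, 4, 5, 3, 6, 1]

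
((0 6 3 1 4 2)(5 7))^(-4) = (0 3 4)(1 2 6)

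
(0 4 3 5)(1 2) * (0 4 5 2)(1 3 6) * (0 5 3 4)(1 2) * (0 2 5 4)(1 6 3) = (0 1 4 3 6 5 2)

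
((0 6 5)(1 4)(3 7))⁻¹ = (0 5 6)(1 4)(3 7)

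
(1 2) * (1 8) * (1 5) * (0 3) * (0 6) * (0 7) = (0 3 6 7)(1 2 8 5)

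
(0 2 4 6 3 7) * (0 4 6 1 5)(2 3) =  (0 3 7 4 1 5)(2 6)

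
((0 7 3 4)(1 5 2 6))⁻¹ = (0 4 3 7)(1 6 2 5)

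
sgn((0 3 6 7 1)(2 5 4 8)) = -1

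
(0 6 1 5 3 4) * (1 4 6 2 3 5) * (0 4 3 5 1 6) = (0 2 5 1 6 3)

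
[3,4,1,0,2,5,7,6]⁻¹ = [3,2,4,0,1,5,7,6]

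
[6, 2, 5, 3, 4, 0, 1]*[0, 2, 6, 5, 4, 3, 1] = [1, 6, 3, 5, 4, 0, 2]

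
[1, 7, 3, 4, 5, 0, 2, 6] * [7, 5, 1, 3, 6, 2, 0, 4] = [5, 4, 3, 6, 2, 7, 1, 0]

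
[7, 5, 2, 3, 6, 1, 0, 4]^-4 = [0, 1, 2, 3, 4, 5, 6, 7]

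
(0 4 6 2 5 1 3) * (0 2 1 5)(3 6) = (0 4 3 2)(1 6)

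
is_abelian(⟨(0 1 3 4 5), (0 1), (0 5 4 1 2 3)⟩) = no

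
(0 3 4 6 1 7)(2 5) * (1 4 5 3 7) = (0 7)(2 3 5)(4 6)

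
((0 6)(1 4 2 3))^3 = (0 6)(1 3 2 4)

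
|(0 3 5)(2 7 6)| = 3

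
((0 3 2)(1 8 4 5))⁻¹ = (0 2 3)(1 5 4 8)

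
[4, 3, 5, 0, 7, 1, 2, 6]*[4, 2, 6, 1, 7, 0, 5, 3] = [7, 1, 0, 4, 3, 2, 6, 5]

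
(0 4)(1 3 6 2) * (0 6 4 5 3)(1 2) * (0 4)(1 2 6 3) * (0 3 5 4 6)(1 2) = (0 4 5 2)(1 6)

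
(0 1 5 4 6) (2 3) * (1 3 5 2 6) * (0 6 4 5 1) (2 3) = (0 2 1 3 4) 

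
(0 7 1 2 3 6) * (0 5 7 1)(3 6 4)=(0 1 2 6 5 7)(3 4)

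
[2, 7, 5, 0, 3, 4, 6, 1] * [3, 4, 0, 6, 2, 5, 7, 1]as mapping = [0→0, 1→1, 2→5, 3→3, 4→6, 5→2, 6→7, 7→4]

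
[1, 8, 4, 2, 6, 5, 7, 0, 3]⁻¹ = [7, 0, 3, 8, 2, 5, 4, 6, 1]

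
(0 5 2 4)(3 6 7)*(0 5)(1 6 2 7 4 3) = (1 6 4 5 7)(2 3)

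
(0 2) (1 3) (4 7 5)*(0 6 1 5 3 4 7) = (0 2 6 1 4) (3 5 7) 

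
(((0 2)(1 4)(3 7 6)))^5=(0 2)(1 4)(3 6 7)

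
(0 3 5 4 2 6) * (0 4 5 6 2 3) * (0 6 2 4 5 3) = (0 6 5 3 2 4)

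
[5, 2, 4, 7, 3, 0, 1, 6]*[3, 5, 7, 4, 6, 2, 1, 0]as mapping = [0→2, 1→7, 2→6, 3→0, 4→4, 5→3, 6→5, 7→1]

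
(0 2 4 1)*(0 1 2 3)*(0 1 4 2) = (0 3 1 4)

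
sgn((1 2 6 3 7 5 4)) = 1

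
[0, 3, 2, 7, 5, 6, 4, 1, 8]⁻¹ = [0, 7, 2, 1, 6, 4, 5, 3, 8]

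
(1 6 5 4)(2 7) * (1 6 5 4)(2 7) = (1 5)(4 6)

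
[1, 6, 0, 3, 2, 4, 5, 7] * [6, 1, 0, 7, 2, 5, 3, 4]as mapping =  [0→1, 1→3, 2→6, 3→7, 4→0, 5→2, 6→5, 7→4]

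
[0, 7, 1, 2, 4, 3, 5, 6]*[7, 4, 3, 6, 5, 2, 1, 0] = [7, 0, 4, 3, 5, 6, 2, 1]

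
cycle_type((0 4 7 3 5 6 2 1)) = 8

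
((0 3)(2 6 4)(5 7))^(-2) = (2 6 4)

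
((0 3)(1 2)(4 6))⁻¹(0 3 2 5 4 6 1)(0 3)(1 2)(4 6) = (0 1 5 6 4 2 3)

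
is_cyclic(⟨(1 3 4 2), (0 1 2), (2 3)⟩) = no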